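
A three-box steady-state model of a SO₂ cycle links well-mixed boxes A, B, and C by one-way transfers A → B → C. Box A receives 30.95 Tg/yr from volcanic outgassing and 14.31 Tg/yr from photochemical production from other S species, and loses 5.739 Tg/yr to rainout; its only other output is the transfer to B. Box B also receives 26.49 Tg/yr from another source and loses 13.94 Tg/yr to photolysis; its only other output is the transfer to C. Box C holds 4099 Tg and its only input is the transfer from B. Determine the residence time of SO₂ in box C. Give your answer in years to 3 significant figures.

78.7 yr

Box A: F(A→B) = (30.95 + 14.31) − 5.739 = 39.521 Tg/yr.
Box B: F(B→C) = (39.521 + 26.49) − 13.94 = 52.071 Tg/yr.
Box C throughput = its input = 52.071 Tg/yr; τ = 4099 / 52.071 = 78.72 yr.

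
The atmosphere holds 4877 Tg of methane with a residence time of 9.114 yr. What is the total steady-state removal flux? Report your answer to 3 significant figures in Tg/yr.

F = M / τ = 4877 / 9.114 = 535.1 Tg/yr.

535 Tg/yr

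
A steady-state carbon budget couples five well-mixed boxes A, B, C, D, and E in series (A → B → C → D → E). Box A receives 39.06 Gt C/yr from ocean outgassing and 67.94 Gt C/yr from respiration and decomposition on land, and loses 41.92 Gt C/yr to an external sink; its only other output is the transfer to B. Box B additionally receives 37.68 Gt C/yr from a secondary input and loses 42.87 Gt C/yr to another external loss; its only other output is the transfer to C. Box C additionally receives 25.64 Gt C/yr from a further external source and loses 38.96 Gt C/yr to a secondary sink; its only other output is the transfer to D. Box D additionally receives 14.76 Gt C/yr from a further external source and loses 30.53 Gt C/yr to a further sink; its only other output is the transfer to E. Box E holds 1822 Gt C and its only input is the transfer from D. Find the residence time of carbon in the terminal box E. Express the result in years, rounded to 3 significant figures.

59.2 yr

Box A: F(A→B) = (39.06 + 67.94) − 41.92 = 65.080 Gt C/yr.
Box B: F(B→C) = (65.080 + 37.68) − 42.87 = 59.890 Gt C/yr.
Box C: F(C→D) = (59.890 + 25.64) − 38.96 = 46.570 Gt C/yr.
Box D: F(D→E) = (46.570 + 14.76) − 30.53 = 30.800 Gt C/yr.
Box E throughput = its input = 30.800 Gt C/yr; τ = 1822 / 30.800 = 59.16 yr.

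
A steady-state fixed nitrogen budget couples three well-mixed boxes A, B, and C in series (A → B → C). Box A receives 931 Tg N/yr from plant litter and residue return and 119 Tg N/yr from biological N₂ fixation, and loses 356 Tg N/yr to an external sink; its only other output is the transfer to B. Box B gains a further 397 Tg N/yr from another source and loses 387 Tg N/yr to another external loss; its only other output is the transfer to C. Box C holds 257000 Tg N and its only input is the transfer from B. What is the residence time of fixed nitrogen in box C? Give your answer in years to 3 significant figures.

365 yr

Box A: F(A→B) = (931 + 119) − 356 = 694.00 Tg N/yr.
Box B: F(B→C) = (694.00 + 397) − 387 = 704.00 Tg N/yr.
Box C throughput = its input = 704.00 Tg N/yr; τ = 257000 / 704.00 = 365.1 yr.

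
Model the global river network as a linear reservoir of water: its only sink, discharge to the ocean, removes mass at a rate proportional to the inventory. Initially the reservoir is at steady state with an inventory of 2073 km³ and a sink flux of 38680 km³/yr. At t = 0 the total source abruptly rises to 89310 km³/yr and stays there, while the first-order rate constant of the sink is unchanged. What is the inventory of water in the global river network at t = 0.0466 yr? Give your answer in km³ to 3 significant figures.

τ = M₀/F₀ = 2073/38680 = 0.05359 yr; rate constant k = 1/τ.
New steady state M_∞ = F₁/k = F₁·τ = 89310 × 0.05359 = 4786.4 km³.
M(t) = M_∞ + (M₀ − M_∞)·e^(−t/τ); t/τ = 0.0466/0.05359 = 0.8695, so e^(−t/τ) = 0.4192.
M(t) = 4786.4 − 2713 × 0.4192 = 3649.1 km³.

3650 km³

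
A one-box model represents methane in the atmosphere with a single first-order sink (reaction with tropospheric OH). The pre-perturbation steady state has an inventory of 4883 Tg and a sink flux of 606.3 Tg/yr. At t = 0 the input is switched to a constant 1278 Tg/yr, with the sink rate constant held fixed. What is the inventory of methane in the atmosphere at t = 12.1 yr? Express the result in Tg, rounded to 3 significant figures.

9090 Tg

Residence time τ = M₀/F₀ = 8.054 yr. The eventual steady state is M_∞ = M₀·(F₁/F₀) = 4883 × 1278/606.3 = 10293 Tg.
The anomaly ΔM(t) = M(t) − M_∞ decays as ΔM₀·e^(−t/τ) with ΔM₀ = 4883 − 10293 = −5410 Tg.
At t = 12.1 yr, e^(−t/τ) = e^(−1.502) = 0.2226, so ΔM = −1204 Tg and M = 10293 − 1204 = 9088.5 Tg.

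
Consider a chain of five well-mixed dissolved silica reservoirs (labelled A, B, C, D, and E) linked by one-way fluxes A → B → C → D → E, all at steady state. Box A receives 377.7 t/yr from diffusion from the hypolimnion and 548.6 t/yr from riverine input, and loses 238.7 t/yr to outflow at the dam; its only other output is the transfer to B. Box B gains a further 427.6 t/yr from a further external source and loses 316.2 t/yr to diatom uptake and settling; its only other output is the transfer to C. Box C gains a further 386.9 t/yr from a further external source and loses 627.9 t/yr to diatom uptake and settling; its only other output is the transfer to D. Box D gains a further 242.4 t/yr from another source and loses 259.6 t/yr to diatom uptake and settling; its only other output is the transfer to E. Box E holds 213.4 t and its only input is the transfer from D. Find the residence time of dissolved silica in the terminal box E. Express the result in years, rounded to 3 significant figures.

0.395 yr

Box A: F(A→B) = (377.7 + 548.6) − 238.7 = 687.60 t/yr.
Box B: F(B→C) = (687.60 + 427.6) − 316.2 = 799.00 t/yr.
Box C: F(C→D) = (799.00 + 386.9) − 627.9 = 558.00 t/yr.
Box D: F(D→E) = (558.00 + 242.4) − 259.6 = 540.80 t/yr.
Box E throughput = its input = 540.80 t/yr; τ = 213.4 / 540.80 = 0.3946 yr.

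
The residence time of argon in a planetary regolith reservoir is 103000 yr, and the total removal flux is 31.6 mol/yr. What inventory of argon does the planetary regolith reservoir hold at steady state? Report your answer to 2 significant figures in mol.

3.3×10^6 mol

τ = M/F ⇒ M = τ × F = 103000 × 31.6 = 3.255×10^6 mol.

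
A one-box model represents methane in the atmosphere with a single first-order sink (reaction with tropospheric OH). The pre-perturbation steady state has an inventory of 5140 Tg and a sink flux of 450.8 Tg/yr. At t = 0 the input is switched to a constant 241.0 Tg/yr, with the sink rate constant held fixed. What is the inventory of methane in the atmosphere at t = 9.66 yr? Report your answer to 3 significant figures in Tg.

Residence time τ = M₀/F₀ = 11.40 yr. The eventual steady state is M_∞ = M₀·(F₁/F₀) = 5140 × 241.0/450.8 = 2747.9 Tg.
The anomaly ΔM(t) = M(t) − M_∞ decays as ΔM₀·e^(−t/τ) with ΔM₀ = 5140 − 2747.9 = 2392 Tg.
At t = 9.66 yr, e^(−t/τ) = e^(−0.8472) = 0.4286, so ΔM = 1025 Tg and M = 2747.9 + 1025 = 3773.1 Tg.

3770 Tg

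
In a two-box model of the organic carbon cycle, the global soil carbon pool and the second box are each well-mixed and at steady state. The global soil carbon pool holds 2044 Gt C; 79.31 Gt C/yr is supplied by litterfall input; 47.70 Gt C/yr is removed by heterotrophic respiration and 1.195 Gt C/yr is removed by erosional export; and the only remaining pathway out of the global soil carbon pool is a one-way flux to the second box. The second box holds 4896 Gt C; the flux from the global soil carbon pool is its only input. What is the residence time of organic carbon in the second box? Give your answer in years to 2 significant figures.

160 yr

Balance the global soil carbon pool: ΣF_in = 79.310 Gt C/yr.
Flux to the second box = ΣF_in − (47.70 + 1.195) = 30.415 Gt C/yr.
At steady state the output of the second box equals its input, 30.415 Gt C/yr.
τ = M / F = 4896 / 30.415 = 161.0 yr.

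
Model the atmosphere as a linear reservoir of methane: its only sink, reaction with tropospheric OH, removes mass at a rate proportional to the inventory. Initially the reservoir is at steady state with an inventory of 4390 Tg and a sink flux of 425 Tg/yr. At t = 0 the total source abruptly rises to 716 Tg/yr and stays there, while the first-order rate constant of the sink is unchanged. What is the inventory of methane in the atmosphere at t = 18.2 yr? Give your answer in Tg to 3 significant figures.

6880 Tg

The sink rate constant is k = F₀/M₀ = 425/4390 = 0.09681 yr⁻¹.
Solving dM/dt = F₁ − kM with M(0) = M₀ gives M(t) = F₁/k + (M₀ − F₁/k)·e^(−kt).
F₁/k = 716/0.09681 = 7395.9 Tg; kt = 0.09681 × 18.2 = 1.762, e^(−kt) = 0.1717.
M(18.2) = 7395.9 + (4390 − 7395.9) × 0.1717 = 7395.9 − 516.1 = 6879.7 Tg.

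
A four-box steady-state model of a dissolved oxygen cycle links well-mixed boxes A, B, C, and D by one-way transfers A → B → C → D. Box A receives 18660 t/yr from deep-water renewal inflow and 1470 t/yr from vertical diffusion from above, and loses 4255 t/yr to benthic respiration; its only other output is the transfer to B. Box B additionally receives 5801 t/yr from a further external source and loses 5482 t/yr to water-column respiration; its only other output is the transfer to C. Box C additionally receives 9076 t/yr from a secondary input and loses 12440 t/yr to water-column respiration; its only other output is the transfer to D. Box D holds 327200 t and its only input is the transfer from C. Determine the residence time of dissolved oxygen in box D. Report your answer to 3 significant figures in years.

25.5 yr

Box A: F(A→B) = (18660 + 1470) − 4255 = 15875 t/yr.
Box B: F(B→C) = (15875 + 5801) − 5482 = 16194 t/yr.
Box C: F(C→D) = (16194 + 9076) − 12440 = 12830 t/yr.
Box D throughput = its input = 12830 t/yr; τ = 327200 / 12830 = 25.50 yr.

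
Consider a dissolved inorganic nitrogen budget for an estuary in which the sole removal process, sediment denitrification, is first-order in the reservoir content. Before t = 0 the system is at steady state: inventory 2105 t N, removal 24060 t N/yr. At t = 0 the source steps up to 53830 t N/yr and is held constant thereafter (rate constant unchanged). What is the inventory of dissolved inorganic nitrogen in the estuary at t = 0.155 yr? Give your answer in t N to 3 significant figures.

Residence time τ = M₀/F₀ = 0.08749 yr. The eventual steady state is M_∞ = M₀·(F₁/F₀) = 2105 × 53830/24060 = 4709.6 t N.
The anomaly ΔM(t) = M(t) − M_∞ decays as ΔM₀·e^(−t/τ) with ΔM₀ = 2105 − 4709.6 = −2605 t N.
At t = 0.155 yr, e^(−t/τ) = e^(−1.772) = 0.1701, so ΔM = −442.9 t N and M = 4709.6 − 442.9 = 4266.6 t N.

4270 t N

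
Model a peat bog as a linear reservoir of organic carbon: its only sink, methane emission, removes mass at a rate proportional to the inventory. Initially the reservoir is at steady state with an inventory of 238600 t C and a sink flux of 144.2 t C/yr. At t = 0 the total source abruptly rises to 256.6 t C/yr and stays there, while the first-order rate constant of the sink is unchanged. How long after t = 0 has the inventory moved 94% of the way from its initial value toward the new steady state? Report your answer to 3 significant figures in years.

4660 yr

τ = M₀/F₀ = 238600/144.2 = 1655 yr.
The remaining gap fraction is e^(−t/τ); 94% covered ⇒ e^(−t/τ) = 0.0600.
t = −τ ln(0.0600) = 1655 × 2.813 = 4655 yr.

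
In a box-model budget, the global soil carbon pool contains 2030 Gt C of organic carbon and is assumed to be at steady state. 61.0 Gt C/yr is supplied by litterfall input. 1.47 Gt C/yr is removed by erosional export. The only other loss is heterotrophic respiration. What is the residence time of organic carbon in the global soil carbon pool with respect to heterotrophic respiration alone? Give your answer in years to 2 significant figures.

At steady state ΣF_in = ΣF_out.
ΣF_in = 61.000 Gt C/yr.
Heterotrophic respiration flux = ΣF_in − (1.47) = 61.000 − 1.470 = 59.53 Gt C/yr.
τ = M / F = 2030 / 59.53 = 34.10 yr.

34 yr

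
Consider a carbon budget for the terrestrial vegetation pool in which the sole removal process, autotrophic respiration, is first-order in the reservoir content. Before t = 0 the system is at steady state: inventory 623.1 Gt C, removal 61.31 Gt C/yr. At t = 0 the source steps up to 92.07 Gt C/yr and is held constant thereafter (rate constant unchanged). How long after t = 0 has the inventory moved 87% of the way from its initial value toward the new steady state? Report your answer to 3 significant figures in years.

20.7 yr

τ = M₀/F₀ = 623.1/61.31 = 10.16 yr.
The remaining gap fraction is e^(−t/τ); 87% covered ⇒ e^(−t/τ) = 0.130.
t = −τ ln(0.130) = 10.16 × 2.040 = 20.73 yr.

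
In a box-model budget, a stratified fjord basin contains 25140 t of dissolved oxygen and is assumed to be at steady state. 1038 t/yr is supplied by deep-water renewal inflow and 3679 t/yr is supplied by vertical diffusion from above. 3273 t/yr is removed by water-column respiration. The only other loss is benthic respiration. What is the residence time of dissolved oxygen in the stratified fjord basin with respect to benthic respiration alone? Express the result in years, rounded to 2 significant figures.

17 yr

At steady state ΣF_in = ΣF_out.
ΣF_in = 1038 + 3679 = 4717.0 t/yr.
Benthic respiration flux = ΣF_in − (3273) = 4717.0 − 3273 = 1444 t/yr.
τ = M / F = 25140 / 1444 = 17.41 yr.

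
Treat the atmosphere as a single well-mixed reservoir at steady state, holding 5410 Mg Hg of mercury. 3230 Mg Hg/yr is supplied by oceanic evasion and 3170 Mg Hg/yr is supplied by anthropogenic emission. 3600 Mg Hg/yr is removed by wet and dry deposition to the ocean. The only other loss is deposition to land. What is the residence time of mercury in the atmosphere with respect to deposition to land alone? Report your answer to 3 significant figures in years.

At steady state ΣF_in = ΣF_out.
ΣF_in = 3230 + 3170 = 6400.0 Mg Hg/yr.
Deposition to land flux = ΣF_in − (3600) = 6400.0 − 3600 = 2800 Mg Hg/yr.
τ = M / F = 5410 / 2800 = 1.932 yr.

1.93 yr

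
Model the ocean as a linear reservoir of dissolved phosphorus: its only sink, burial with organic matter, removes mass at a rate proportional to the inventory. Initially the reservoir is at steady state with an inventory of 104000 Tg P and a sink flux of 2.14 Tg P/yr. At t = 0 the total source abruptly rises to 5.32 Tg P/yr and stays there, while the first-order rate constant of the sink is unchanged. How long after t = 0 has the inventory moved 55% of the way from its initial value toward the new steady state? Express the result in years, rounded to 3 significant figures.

38800 yr

τ = M₀/F₀ = 104000/2.14 = 48600 yr.
The remaining gap fraction is e^(−t/τ); 55% covered ⇒ e^(−t/τ) = 0.450.
t = −τ ln(0.450) = 48600 × 0.7985 = 38810 yr.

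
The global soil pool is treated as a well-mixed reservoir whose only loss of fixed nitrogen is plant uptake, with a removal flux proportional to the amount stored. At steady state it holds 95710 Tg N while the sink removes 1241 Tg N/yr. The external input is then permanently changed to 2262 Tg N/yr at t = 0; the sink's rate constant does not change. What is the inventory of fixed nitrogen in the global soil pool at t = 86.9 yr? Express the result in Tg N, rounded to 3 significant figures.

149000 Tg N

τ = M₀/F₀ = 95710/1241 = 77.12 yr; rate constant k = 1/τ.
New steady state M_∞ = F₁/k = F₁·τ = 2262 × 77.12 = 174450 Tg N.
M(t) = M_∞ + (M₀ − M_∞)·e^(−t/τ); t/τ = 86.9/77.12 = 1.127, so e^(−t/τ) = 0.3241.
M(t) = 174450 − 78740 × 0.3241 = 148930 Tg N.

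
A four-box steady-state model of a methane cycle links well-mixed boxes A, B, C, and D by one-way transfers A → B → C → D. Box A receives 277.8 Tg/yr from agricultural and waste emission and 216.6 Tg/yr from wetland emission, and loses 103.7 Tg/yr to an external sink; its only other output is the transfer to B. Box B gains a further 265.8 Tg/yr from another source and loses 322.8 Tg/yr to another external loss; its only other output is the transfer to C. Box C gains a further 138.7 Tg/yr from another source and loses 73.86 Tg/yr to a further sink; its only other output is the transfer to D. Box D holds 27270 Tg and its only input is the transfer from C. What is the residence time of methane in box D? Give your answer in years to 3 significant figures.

68.4 yr

Box A: F(A→B) = (277.8 + 216.6) − 103.7 = 390.70 Tg/yr.
Box B: F(B→C) = (390.70 + 265.8) − 322.8 = 333.70 Tg/yr.
Box C: F(C→D) = (333.70 + 138.7) − 73.86 = 398.54 Tg/yr.
Box D throughput = its input = 398.54 Tg/yr; τ = 27270 / 398.54 = 68.42 yr.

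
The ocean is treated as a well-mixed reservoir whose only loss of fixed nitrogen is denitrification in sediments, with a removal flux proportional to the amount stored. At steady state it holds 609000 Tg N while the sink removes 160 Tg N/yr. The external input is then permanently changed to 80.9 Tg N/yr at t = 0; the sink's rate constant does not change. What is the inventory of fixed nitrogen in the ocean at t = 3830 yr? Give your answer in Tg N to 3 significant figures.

τ = M₀/F₀ = 609000/160 = 3806 yr; rate constant k = 1/τ.
New steady state M_∞ = F₁/k = F₁·τ = 80.9 × 3806 = 307930 Tg N.
M(t) = M_∞ + (M₀ − M_∞)·e^(−t/τ); t/τ = 3830/3806 = 1.006, so e^(−t/τ) = 0.3656.
M(t) = 307930 + 301100 × 0.3656 = 418000 Tg N.

418000 Tg N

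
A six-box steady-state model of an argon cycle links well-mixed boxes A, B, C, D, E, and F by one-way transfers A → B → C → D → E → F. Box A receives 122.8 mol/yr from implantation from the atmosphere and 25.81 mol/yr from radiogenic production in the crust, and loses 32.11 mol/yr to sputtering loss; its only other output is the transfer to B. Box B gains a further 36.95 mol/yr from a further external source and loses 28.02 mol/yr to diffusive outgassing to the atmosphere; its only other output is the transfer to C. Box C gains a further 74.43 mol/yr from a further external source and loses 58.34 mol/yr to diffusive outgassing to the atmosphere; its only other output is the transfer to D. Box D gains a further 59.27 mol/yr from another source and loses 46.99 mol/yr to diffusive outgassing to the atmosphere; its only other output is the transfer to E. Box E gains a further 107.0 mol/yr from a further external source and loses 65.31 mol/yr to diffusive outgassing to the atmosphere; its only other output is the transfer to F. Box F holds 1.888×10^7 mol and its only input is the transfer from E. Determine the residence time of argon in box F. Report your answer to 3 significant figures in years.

Box A: F(A→B) = (122.8 + 25.81) − 32.11 = 116.50 mol/yr.
Box B: F(B→C) = (116.50 + 36.95) − 28.02 = 125.43 mol/yr.
Box C: F(C→D) = (125.43 + 74.43) − 58.34 = 141.52 mol/yr.
Box D: F(D→E) = (141.52 + 59.27) − 46.99 = 153.80 mol/yr.
Box E: F(E→F) = (153.80 + 107.0) − 65.31 = 195.49 mol/yr.
Box F throughput = its input = 195.49 mol/yr; τ = 1.888×10^7 / 195.49 = 96580 yr.

96600 yr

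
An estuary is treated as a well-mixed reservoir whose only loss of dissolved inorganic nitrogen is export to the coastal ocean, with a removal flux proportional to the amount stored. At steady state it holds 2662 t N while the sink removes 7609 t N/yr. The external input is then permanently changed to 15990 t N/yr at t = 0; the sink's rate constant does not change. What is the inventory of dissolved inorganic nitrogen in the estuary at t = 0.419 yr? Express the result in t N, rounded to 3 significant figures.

Residence time τ = M₀/F₀ = 0.3498 yr. The eventual steady state is M_∞ = M₀·(F₁/F₀) = 2662 × 15990/7609 = 5594.1 t N.
The anomaly ΔM(t) = M(t) − M_∞ decays as ΔM₀·e^(−t/τ) with ΔM₀ = 2662 − 5594.1 = −2932 t N.
At t = 0.419 yr, e^(−t/τ) = e^(−1.198) = 0.3019, so ΔM = −885.2 t N and M = 5594.1 − 885.2 = 4708.9 t N.

4710 t N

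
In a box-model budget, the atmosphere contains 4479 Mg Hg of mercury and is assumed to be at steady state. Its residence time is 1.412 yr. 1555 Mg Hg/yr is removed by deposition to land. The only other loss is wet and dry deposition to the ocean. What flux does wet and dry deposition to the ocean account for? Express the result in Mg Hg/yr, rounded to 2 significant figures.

1600 Mg Hg/yr

Total removal F = M/τ = 4479 / 1.412 = 3172 Mg Hg/yr.
Wet and dry deposition to the ocean = F − (1555) = 3172 − 1555 = 1617 Mg Hg/yr.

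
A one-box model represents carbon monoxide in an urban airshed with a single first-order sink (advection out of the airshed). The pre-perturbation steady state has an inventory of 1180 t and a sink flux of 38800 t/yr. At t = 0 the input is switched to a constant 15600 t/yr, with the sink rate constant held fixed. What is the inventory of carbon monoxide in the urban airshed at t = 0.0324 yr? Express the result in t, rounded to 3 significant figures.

τ = M₀/F₀ = 1180/38800 = 0.03041 yr; rate constant k = 1/τ.
New steady state M_∞ = F₁/k = F₁·τ = 15600 × 0.03041 = 474.43 t.
M(t) = M_∞ + (M₀ − M_∞)·e^(−t/τ); t/τ = 0.0324/0.03041 = 1.065, so e^(−t/τ) = 0.3446.
M(t) = 474.43 + 705.6 × 0.3446 = 717.58 t.

718 t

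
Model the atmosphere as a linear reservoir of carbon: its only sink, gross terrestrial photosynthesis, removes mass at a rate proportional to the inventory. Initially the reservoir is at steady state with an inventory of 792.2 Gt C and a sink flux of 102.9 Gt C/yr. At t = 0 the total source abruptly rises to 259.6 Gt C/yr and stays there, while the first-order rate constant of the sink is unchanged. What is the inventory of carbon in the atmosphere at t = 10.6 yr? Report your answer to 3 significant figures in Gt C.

1690 Gt C

The sink rate constant is k = F₀/M₀ = 102.9/792.2 = 0.1299 yr⁻¹.
Solving dM/dt = F₁ − kM with M(0) = M₀ gives M(t) = F₁/k + (M₀ − F₁/k)·e^(−kt).
F₁/k = 259.6/0.1299 = 1998.6 Gt C; kt = 0.1299 × 10.6 = 1.377, e^(−kt) = 0.2524.
M(10.6) = 1998.6 + (792.2 − 1998.6) × 0.2524 = 1998.6 − 304.5 = 1694.1 Gt C.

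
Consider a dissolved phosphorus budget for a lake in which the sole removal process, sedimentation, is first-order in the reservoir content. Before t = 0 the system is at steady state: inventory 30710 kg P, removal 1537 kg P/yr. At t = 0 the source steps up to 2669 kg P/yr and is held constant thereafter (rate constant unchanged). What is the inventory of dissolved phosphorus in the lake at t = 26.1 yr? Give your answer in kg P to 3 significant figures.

47200 kg P

τ = M₀/F₀ = 30710/1537 = 19.98 yr; rate constant k = 1/τ.
New steady state M_∞ = F₁/k = F₁·τ = 2669 × 19.98 = 53328 kg P.
M(t) = M_∞ + (M₀ − M_∞)·e^(−t/τ); t/τ = 26.1/19.98 = 1.306, so e^(−t/τ) = 0.2708.
M(t) = 53328 − 22620 × 0.2708 = 47202 kg P.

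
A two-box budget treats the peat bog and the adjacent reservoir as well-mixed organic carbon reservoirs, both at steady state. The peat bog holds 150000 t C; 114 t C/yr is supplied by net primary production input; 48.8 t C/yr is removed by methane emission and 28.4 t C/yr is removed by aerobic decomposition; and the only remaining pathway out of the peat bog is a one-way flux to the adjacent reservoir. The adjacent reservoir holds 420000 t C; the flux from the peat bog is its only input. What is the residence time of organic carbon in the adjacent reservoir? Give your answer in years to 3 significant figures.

Balance the peat bog: ΣF_in = 114.00 t C/yr.
Flux to the adjacent reservoir = ΣF_in − (48.8 + 28.4) = 36.800 t C/yr.
At steady state the output of the adjacent reservoir equals its input, 36.800 t C/yr.
τ = M / F = 420000 / 36.800 = 11410 yr.

11400 yr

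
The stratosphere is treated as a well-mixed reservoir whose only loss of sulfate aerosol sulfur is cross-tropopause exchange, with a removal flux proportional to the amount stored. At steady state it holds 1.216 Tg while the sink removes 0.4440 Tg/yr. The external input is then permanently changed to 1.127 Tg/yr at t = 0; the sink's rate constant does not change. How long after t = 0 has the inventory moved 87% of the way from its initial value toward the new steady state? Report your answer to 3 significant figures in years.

5.59 yr

τ = M₀/F₀ = 1.216/0.4440 = 2.739 yr.
The remaining gap fraction is e^(−t/τ); 87% covered ⇒ e^(−t/τ) = 0.130.
t = −τ ln(0.130) = 2.739 × 2.040 = 5.588 yr.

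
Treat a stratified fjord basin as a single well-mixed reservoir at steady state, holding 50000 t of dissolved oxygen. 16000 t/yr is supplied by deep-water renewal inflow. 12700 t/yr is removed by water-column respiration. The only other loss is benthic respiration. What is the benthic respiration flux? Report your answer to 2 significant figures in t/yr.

At steady state ΣF_in = ΣF_out.
ΣF_in = 16000 t/yr.
Benthic respiration flux = ΣF_in − (12700) = 16000 − 12700 = 3300 t/yr.

3300 t/yr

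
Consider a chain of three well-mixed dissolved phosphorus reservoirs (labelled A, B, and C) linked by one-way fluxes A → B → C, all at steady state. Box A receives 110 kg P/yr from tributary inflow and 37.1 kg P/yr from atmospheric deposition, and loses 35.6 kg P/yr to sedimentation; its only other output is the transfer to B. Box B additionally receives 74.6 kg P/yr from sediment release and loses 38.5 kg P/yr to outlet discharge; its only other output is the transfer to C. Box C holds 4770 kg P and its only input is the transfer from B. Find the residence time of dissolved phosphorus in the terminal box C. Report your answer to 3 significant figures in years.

32.3 yr

Box A: F(A→B) = (110 + 37.1) − 35.6 = 111.50 kg P/yr.
Box B: F(B→C) = (111.50 + 74.6) − 38.5 = 147.60 kg P/yr.
Box C throughput = its input = 147.60 kg P/yr; τ = 4770 / 147.60 = 32.32 yr.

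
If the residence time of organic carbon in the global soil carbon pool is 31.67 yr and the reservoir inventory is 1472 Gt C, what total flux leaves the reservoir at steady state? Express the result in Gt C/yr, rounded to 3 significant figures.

F = M / τ = 1472 / 31.67 = 46.48 Gt C/yr.

46.5 Gt C/yr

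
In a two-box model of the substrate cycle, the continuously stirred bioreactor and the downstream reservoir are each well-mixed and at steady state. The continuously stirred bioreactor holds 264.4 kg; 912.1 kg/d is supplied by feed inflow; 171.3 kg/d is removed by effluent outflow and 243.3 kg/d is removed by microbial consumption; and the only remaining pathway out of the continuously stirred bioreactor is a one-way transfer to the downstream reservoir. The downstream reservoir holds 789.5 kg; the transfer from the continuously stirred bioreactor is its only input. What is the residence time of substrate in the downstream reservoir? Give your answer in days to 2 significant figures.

Balance the continuously stirred bioreactor: ΣF_in = 912.10 kg/d.
Transfer to the downstream reservoir = ΣF_in − (171.3 + 243.3) = 497.50 kg/d.
At steady state the output of the downstream reservoir equals its input, 497.50 kg/d.
τ = M / F = 789.5 / 497.50 = 1.587 d.

1.6 d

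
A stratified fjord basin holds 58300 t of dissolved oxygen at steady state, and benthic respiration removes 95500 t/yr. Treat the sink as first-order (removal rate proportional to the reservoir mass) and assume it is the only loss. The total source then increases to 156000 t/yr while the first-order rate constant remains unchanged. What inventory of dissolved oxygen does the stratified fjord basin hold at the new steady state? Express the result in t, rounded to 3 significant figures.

95200 t

Rate constant k = F/M = 95500 / 58300 = 1.638 yr⁻¹.
At the new steady state, source = k·M_new ⇒ M_new = 156000 / 1.638 = 95230 t.
(Equivalently M_new = M × F_new/F_old = 58300 × 156000/95500.)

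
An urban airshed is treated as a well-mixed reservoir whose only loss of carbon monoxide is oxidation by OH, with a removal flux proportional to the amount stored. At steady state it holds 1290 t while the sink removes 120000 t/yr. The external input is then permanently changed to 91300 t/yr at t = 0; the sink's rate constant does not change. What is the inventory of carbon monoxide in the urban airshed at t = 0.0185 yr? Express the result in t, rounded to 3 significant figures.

The sink rate constant is k = F₀/M₀ = 120000/1290 = 93.02 yr⁻¹.
Solving dM/dt = F₁ − kM with M(0) = M₀ gives M(t) = F₁/k + (M₀ − F₁/k)·e^(−kt).
F₁/k = 91300/93.02 = 981.47 t; kt = 93.02 × 0.0185 = 1.721, e^(−kt) = 0.1789.
M(0.0185) = 981.47 + (1290 − 981.47) × 0.1789 = 981.47 + 55.20 = 1036.7 t.

1040 t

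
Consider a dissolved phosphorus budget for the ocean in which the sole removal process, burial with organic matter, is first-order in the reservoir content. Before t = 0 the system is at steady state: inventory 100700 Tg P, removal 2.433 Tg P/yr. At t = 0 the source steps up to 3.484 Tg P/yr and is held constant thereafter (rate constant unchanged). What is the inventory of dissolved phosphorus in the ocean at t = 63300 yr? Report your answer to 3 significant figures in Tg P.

τ = M₀/F₀ = 100700/2.433 = 41390 yr; rate constant k = 1/τ.
New steady state M_∞ = F₁/k = F₁·τ = 3.484 × 41390 = 144200 Tg P.
M(t) = M_∞ + (M₀ − M_∞)·e^(−t/τ); t/τ = 63300/41390 = 1.529, so e^(−t/τ) = 0.2167.
M(t) = 144200 − 43500 × 0.2167 = 134770 Tg P.

135000 Tg P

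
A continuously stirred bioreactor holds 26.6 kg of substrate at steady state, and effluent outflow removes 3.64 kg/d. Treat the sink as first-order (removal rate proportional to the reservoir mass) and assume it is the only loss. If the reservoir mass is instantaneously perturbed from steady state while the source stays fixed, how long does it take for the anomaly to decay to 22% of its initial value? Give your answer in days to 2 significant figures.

11 d

For a linear reservoir the anomaly decays as exp(−t/τ) with τ = M/F = 26.6/3.64 = 7.308 d.
exp(−t/τ) = 0.22 ⇒ t = −τ ln(0.22) = 7.308 × 1.514 = 11.06 d.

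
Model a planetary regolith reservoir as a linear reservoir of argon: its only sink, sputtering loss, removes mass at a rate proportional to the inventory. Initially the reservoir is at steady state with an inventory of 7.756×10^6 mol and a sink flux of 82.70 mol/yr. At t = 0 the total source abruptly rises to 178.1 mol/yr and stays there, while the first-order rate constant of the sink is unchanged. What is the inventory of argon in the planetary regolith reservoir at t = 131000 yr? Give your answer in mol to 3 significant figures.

The sink rate constant is k = F₀/M₀ = 82.70/7.756×10^6 = 1.066×10^-5 yr⁻¹.
Solving dM/dt = F₁ − kM with M(0) = M₀ gives M(t) = F₁/k + (M₀ − F₁/k)·e^(−kt).
F₁/k = 178.1/1.066×10^-5 = 1.6703×10^7 mol; kt = 1.066×10^-5 × 131000 = 1.397, e^(−kt) = 0.2474.
M(131000) = 1.6703×10^7 + (7.756×10^6 − 1.6703×10^7) × 0.2474 = 1.6703×10^7 − 2.213×10^6 = 1.4490×10^7 mol.

1.45×10^7 mol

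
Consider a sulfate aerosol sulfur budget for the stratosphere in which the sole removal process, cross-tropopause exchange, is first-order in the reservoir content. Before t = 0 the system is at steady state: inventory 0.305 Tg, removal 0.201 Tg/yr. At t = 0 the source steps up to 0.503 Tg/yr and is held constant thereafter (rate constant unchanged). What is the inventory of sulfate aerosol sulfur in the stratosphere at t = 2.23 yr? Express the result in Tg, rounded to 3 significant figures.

0.658 Tg

τ = M₀/F₀ = 0.305/0.201 = 1.517 yr; rate constant k = 1/τ.
New steady state M_∞ = F₁/k = F₁·τ = 0.503 × 1.517 = 0.76326 Tg.
M(t) = M_∞ + (M₀ − M_∞)·e^(−t/τ); t/τ = 2.23/1.517 = 1.470, so e^(−t/τ) = 0.2300.
M(t) = 0.76326 − 0.4583 × 0.2300 = 0.65785 Tg.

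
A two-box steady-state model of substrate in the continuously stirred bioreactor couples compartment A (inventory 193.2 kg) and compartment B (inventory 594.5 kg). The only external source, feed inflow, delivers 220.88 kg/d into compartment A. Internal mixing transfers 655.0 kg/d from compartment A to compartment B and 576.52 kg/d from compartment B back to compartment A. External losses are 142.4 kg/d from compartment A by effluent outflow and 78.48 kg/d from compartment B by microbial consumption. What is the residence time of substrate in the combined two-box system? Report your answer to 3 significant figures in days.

Treat the two boxes together as one reservoir: the mixing fluxes between them are internal recycling, so τ = ΣM / Σ(external losses).
M_total = 193.2 + 594.5 = 787.70 kg.
ΣF_external_out = 142.4 + 78.48 = 220.88 kg/d.
τ = M_total / ΣF_ext = 787.70 / 220.88 = 3.566 d.

3.57 d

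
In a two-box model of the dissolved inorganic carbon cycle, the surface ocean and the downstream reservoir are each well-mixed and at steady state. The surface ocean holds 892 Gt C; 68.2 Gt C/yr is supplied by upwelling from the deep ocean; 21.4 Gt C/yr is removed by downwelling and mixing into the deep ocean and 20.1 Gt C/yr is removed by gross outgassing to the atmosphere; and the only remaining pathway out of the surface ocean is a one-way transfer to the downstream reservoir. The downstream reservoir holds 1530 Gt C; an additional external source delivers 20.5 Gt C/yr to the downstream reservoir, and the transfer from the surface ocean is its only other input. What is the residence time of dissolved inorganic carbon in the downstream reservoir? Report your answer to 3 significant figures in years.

32.4 yr

Balance the surface ocean: ΣF_in = 68.200 Gt C/yr.
Transfer to the downstream reservoir = ΣF_in − (21.4 + 20.1) = 26.700 Gt C/yr.
Total input to the downstream reservoir = 26.700 + 20.5 = 47.200 Gt C/yr; at steady state this equals its total output.
τ = M / F = 1530 / 47.200 = 32.42 yr.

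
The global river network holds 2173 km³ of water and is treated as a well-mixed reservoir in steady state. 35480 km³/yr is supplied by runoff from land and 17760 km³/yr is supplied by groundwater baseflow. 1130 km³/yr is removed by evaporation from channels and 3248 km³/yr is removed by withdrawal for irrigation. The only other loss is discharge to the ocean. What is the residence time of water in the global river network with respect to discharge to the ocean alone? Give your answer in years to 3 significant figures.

At steady state ΣF_in = ΣF_out.
ΣF_in = 35480 + 17760 = 53240 km³/yr.
Discharge to the ocean flux = ΣF_in − (1130 + 3248) = 53240 − 4378 = 48860 km³/yr.
τ = M / F = 2173 / 48860 = 0.04447 yr.

0.0445 yr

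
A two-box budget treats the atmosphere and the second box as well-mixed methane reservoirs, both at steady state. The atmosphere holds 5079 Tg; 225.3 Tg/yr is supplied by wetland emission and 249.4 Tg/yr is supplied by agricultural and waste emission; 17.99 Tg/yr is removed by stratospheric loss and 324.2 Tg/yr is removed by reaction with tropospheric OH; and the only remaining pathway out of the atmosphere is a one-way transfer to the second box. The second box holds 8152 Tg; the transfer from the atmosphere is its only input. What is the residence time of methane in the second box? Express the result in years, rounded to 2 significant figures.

Balance the atmosphere: ΣF_in = 225.3 + 249.4 = 474.70 Tg/yr.
Transfer to the second box = ΣF_in − (17.99 + 324.2) = 132.51 Tg/yr.
At steady state the output of the second box equals its input, 132.51 Tg/yr.
τ = M / F = 8152 / 132.51 = 61.52 yr.

62 yr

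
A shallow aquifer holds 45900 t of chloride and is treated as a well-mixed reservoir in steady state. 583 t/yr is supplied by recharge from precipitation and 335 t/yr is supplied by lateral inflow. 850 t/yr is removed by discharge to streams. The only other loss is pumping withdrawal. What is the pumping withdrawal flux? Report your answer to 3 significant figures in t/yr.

68.0 t/yr

At steady state ΣF_in = ΣF_out.
ΣF_in = 583 + 335 = 918.00 t/yr.
Pumping withdrawal flux = ΣF_in − (850) = 918.00 − 850.0 = 68.00 t/yr.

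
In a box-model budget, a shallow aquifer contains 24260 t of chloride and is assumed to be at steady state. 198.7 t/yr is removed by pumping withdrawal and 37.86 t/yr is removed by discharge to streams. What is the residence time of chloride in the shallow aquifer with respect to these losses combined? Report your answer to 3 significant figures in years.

Total removal = 198.7 + 37.86 = 236.56 t/yr.
τ = M / ΣF_out = 24260 / 236.56 = 102.6 yr.

103 yr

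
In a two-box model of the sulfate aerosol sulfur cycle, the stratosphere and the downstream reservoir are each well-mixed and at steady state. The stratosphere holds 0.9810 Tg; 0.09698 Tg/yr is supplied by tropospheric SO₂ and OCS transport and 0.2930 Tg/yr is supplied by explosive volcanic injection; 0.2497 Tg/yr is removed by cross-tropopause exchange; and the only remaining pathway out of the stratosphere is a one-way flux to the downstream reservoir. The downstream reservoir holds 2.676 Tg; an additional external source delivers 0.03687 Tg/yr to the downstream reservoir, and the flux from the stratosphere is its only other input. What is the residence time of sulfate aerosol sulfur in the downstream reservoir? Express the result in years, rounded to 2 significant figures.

Balance the stratosphere: ΣF_in = 0.09698 + 0.2930 = 0.38998 Tg/yr.
Flux to the downstream reservoir = ΣF_in − (0.2497) = 0.14028 Tg/yr.
Total input to the downstream reservoir = 0.14028 + 0.03687 = 0.17715 Tg/yr; at steady state this equals its total output.
τ = M / F = 2.676 / 0.17715 = 15.11 yr.

15 yr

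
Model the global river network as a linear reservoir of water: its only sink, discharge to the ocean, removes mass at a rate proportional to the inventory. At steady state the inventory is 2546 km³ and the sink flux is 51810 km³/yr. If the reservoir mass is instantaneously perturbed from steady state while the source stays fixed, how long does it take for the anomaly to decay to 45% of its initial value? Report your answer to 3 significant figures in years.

For a linear reservoir the anomaly decays as exp(−t/τ) with τ = M/F = 2546/51810 = 0.04914 yr.
exp(−t/τ) = 0.45 ⇒ t = −τ ln(0.45) = 0.04914 × 0.7985 = 0.03924 yr.

0.0392 yr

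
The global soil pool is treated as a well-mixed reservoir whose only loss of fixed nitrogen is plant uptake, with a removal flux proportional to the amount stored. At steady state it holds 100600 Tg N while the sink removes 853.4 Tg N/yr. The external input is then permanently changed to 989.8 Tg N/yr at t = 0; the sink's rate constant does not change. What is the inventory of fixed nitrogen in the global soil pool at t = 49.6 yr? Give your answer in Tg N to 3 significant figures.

The sink rate constant is k = F₀/M₀ = 853.4/100600 = 0.008483 yr⁻¹.
Solving dM/dt = F₁ − kM with M(0) = M₀ gives M(t) = F₁/k + (M₀ − F₁/k)·e^(−kt).
F₁/k = 989.8/0.008483 = 116680 Tg N; kt = 0.008483 × 49.6 = 0.4208, e^(−kt) = 0.6565.
M(49.6) = 116680 + (100600 − 116680) × 0.6565 = 116680 − 10560 = 106120 Tg N.

106000 Tg N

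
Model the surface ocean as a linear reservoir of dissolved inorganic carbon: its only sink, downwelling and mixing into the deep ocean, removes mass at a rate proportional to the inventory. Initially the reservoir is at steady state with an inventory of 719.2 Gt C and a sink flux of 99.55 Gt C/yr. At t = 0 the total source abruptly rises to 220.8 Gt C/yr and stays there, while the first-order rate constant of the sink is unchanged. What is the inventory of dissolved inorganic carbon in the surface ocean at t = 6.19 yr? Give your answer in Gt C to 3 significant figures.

Residence time τ = M₀/F₀ = 7.225 yr. The eventual steady state is M_∞ = M₀·(F₁/F₀) = 719.2 × 220.8/99.55 = 1595.2 Gt C.
The anomaly ΔM(t) = M(t) − M_∞ decays as ΔM₀·e^(−t/τ) with ΔM₀ = 719.2 − 1595.2 = −876.0 Gt C.
At t = 6.19 yr, e^(−t/τ) = e^(−0.8568) = 0.4245, so ΔM = −371.9 Gt C and M = 1595.2 − 371.9 = 1223.3 Gt C.

1220 Gt C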